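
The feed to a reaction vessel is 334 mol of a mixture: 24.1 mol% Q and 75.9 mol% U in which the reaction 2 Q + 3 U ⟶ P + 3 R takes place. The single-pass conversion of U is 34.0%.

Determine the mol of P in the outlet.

28.7 mol

U reacted = 0.34 × 253.5 = 86.19 mol; ν_U = −3, so ξ = 86.19/3 = 28.73 mol.
Outlet amounts (n = n₀ + ν ξ):
  Q: 80.49 − 2(28.73) = 23.03
  U: 253.5 − 3(28.73) = 167.3
  P: 0 + 1(28.73) = 28.73
  R: 0 + 3(28.73) = 86.19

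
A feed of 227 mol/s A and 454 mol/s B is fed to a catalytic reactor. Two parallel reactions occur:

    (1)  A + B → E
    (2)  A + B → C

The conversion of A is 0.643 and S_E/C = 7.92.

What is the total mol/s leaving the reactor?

535 mol/s

Conversion of A: A consumed = 0.643 × 227 = 146 mol/s = 1ξ₁ + 1ξ₂.
Selectivity: 1ξ₁ / (1ξ₂) = 7.92 → ξ₁ = 7.92 ξ₂.
Substitute: (1·7.92 + 1) ξ₂ = 146 → ξ₂ = 16.36 mol/s, ξ₁ = 129.6 mol/s.
Outlet amounts (n = n₀ + Σ ν·ξ):
  A: 227 − 1(129.6) − 1(16.36) = 81.04
  B: 454 − 1(129.6) − 1(16.36) = 308
  E: 0 + 1(129.6) = 129.6
  C: 0 + 1(16.36) = 16.36
Total out = 81.04 + 308 + 129.6 + 16.36 = 535 mol/s.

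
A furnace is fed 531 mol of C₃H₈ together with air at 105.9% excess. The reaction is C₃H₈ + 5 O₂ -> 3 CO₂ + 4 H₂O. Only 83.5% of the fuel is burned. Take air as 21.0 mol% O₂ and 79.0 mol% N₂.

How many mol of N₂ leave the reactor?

20600 mol

Stoichiometric O₂ = 5 × 531 = 2655 mol; O₂ fed = 2655 × 2.059 = 5467 mol.
N₂ fed = 5467 × 79/21 = 20560 mol.
Fuel reacted = 0.835 × 531 → ξ = 443.4 mol.
Outlet (n = n₀ + ν ξ):
  C₃H₈: 531 − 1(443.4) = 87.62
  O₂: 5467 − 5(443.4) = 3250
  N₂: 20560 (inert)
  CO₂: 0 + 3(443.4) = 1330
  H₂O: 0 + 4(443.4) = 1774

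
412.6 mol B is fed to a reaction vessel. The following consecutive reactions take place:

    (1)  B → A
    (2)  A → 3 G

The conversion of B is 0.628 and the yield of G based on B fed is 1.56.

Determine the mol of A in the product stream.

Conversion of B: B consumed = 1ξ₁ = 0.628 × 412.6 → ξ₁ = 259.1 mol.
Yield of G: 3ξ₂ / 412.6 = 1.56 → ξ₂ = 214.6 mol.
Outlet amounts (n = n₀ + Σ ν·ξ):
  B: 412.6 − 1(259.1) = 153.5
  A: 0 + 1(259.1) − 1(214.6) = 44.56
  G: 0 + 3(214.6) = 643.7

44.6 mol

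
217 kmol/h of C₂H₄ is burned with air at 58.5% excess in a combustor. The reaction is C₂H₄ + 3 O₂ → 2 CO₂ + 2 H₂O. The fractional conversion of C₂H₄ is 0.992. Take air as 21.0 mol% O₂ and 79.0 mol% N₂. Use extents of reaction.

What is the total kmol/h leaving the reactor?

5130 kmol/h

Stoichiometric O₂ = 3 × 217 = 651 kmol/h; O₂ fed = 651 × 1.585 = 1032 kmol/h.
N₂ fed = 1032 × 79/21 = 3882 kmol/h.
Fuel reacted = 0.992 × 217 → ξ = 215.3 kmol/h.
Outlet (n = n₀ + ν ξ):
  C₂H₄: 217 − 1(215.3) = 1.736
  O₂: 1032 − 3(215.3) = 386
  N₂: 3882 (inert)
  CO₂: 0 + 2(215.3) = 430.5
  H₂O: 0 + 2(215.3) = 430.5
Total out = 1.736 + 386 + 3882 + 430.5 + 430.5 = 5130 kmol/h.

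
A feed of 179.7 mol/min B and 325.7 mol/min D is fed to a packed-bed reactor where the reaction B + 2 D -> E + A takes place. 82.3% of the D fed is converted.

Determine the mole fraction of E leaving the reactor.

0.361

D reacted = 0.823 × 325.7 = 268.1 mol/min; ν_D = −2, so ξ = 268.1/2 = 134 mol/min.
Outlet amounts (n = n₀ + ν ξ):
  B: 179.7 − 1(134) = 45.67
  D: 325.7 − 2(134) = 57.65
  E: 0 + 1(134) = 134
  A: 0 + 1(134) = 134
Total out = 371.4 mol/min; y_E = 134 / 371.4 = 0.3609.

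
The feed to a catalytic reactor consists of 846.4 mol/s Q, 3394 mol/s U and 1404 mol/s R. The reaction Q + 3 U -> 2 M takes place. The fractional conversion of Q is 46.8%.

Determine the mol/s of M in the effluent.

792 mol/s

Q reacted = 0.468 × 846.4 = 396.1 mol/s; ν_Q = −1, so ξ = 396.1/1 = 396.1 mol/s.
Outlet amounts (n = n₀ + ν ξ):
  Q: 846.4 − 1(396.1) = 450.3
  U: 3394 − 3(396.1) = 2206
  M: 0 + 2(396.1) = 792.2
  R: 1404 (inert)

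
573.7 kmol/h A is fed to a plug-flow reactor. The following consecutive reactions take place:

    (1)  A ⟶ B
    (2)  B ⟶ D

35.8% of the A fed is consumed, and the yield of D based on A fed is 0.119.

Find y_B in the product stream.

0.239

Conversion of A: A consumed = 1ξ₁ = 0.358 × 573.7 → ξ₁ = 205.4 kmol/h.
Yield of D: 1ξ₂ / 573.7 = 0.119 → ξ₂ = 68.27 kmol/h.
Outlet amounts (n = n₀ + Σ ν·ξ):
  A: 573.7 − 1(205.4) = 368.3
  B: 0 + 1(205.4) − 1(68.27) = 137.1
  D: 0 + 1(68.27) = 68.27
Total out = 573.7 kmol/h; y_B = 137.1 / 573.7 = 0.239.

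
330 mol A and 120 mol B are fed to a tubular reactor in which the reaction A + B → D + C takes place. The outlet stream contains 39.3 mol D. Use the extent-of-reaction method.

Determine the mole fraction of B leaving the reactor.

For D: n = n₀ + 1ξ → 39.3 = 0 + 1ξ, giving ξ = 39.3 mol.
Outlet amounts (n = n₀ + ν ξ):
  A: 330 − 1(39.3) = 290.7
  B: 120 − 1(39.3) = 80.7
  D: 0 + 1(39.3) = 39.3
  C: 0 + 1(39.3) = 39.3
Total out = 450 mol; y_B = 80.7 / 450 = 0.1793.

0.179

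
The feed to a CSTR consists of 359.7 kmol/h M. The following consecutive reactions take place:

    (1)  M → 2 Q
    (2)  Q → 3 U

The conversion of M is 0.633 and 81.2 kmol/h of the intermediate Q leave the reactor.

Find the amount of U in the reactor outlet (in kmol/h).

1120 kmol/h

Conversion of M: M consumed = 1ξ₁ = 0.633 × 359.7 → ξ₁ = 227.7 kmol/h.
Q balance: n_Q = 0 + 2ξ₁ − 1ξ₂ = 81.2 → ξ₂ = (2·227.7 − 81.2)/1 = 374.2 kmol/h.
Outlet amounts (n = n₀ + Σ ν·ξ):
  M: 359.7 − 1(227.7) = 132
  Q: 0 + 2(227.7) − 1(374.2) = 81.2
  U: 0 + 3(374.2) = 1123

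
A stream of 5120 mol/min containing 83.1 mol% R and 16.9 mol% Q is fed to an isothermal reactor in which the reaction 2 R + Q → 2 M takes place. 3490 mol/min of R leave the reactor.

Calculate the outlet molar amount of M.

765 mol/min

For R: n = n₀ − 2ξ → 3490 = 4255 − 2ξ, giving ξ = 382.4 mol/min.
Outlet amounts (n = n₀ + ν ξ):
  R: 4255 − 2(382.4) = 3490
  Q: 865.3 − 1(382.4) = 482.9
  M: 0 + 2(382.4) = 764.7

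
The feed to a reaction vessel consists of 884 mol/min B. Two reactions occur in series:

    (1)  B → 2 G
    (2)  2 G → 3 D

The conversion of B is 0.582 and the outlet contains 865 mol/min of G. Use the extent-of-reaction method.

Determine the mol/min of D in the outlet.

Conversion of B: B consumed = 1ξ₁ = 0.582 × 884 → ξ₁ = 514.5 mol/min.
G balance: n_G = 0 + 2ξ₁ − 2ξ₂ = 865 → ξ₂ = (2·514.5 − 865)/2 = 81.99 mol/min.
Outlet amounts (n = n₀ + Σ ν·ξ):
  B: 884 − 1(514.5) = 369.5
  G: 0 + 2(514.5) − 2(81.99) = 865
  D: 0 + 3(81.99) = 246

246 mol/min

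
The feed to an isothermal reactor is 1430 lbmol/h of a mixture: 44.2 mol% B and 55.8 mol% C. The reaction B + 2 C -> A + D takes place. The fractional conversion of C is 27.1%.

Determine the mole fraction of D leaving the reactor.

C reacted = 0.271 × 797.9 = 216.2 lbmol/h; ν_C = −2, so ξ = 216.2/2 = 108.1 lbmol/h.
Outlet amounts (n = n₀ + ν ξ):
  B: 632.1 − 1(108.1) = 523.9
  C: 797.9 − 2(108.1) = 581.7
  A: 0 + 1(108.1) = 108.1
  D: 0 + 1(108.1) = 108.1
Total out = 1322 lbmol/h; y_D = 108.1 / 1322 = 0.08179.

0.0818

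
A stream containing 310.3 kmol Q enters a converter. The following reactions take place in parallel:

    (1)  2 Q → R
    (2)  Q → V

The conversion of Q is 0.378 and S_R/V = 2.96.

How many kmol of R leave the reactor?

50.2 kmol

Conversion of Q: Q consumed = 0.378 × 310.3 = 117.3 kmol = 2ξ₁ + 1ξ₂.
Selectivity: 1ξ₁ / (1ξ₂) = 2.96 → ξ₁ = 2.96 ξ₂.
Substitute: (2·2.96 + 1) ξ₂ = 117.3 → ξ₂ = 16.95 kmol, ξ₁ = 50.17 kmol.
Outlet amounts (n = n₀ + Σ ν·ξ):
  Q: 310.3 − 2(50.17) − 1(16.95) = 193
  R: 0 + 1(50.17) = 50.17
  V: 0 + 1(16.95) = 16.95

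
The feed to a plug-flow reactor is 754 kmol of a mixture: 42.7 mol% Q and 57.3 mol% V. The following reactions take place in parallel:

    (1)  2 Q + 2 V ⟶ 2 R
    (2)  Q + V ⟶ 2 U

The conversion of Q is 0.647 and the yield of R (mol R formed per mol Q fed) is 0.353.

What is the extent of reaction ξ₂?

ξ₂ = 94.7 kmol

Yield of R: 2ξ₁ / 322 = 0.353 → ξ₁ = 56.83 kmol.
Conversion of Q: 2ξ₁ + 1ξ₂ = 0.647 × 322 = 208.3 → ξ₂ = 94.66 kmol.
Outlet amounts (n = n₀ + Σ ν·ξ):
  Q: 322 − 2(56.83) − 1(94.66) = 113.7
  V: 432 − 2(56.83) − 1(94.66) = 223.7
  R: 0 + 2(56.83) = 113.7
  U: 0 + 2(94.66) = 189.3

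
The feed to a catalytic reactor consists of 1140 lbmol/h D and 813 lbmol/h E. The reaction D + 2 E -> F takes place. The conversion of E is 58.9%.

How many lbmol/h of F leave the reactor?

239 lbmol/h

E reacted = 0.589 × 813 = 478.9 lbmol/h; ν_E = −2, so ξ = 478.9/2 = 239.4 lbmol/h.
Outlet amounts (n = n₀ + ν ξ):
  D: 1140 − 1(239.4) = 900.6
  E: 813 − 2(239.4) = 334.1
  F: 0 + 1(239.4) = 239.4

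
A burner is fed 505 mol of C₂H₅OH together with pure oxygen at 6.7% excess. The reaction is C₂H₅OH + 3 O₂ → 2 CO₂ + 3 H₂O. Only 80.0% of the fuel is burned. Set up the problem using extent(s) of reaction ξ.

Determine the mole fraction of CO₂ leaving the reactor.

0.32

Stoichiometric O₂ = 3 × 505 = 1515 mol; O₂ fed = 1515 × 1.067 = 1617 mol.
Fuel reacted = 0.8 × 505 → ξ = 404 mol.
Outlet (n = n₀ + ν ξ):
  C₂H₅OH: 505 − 1(404) = 101
  O₂: 1617 − 3(404) = 404.5
  CO₂: 0 + 2(404) = 808
  H₂O: 0 + 3(404) = 1212
Total out = 2526 mol; y_CO₂ = 808 / 2526 = 0.3199.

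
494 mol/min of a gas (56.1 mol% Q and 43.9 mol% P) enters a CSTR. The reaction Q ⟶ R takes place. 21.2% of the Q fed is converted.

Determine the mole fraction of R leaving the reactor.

Q reacted = 0.212 × 277.1 = 58.75 mol/min; ν_Q = −1, so ξ = 58.75/1 = 58.75 mol/min.
Outlet amounts (n = n₀ + ν ξ):
  Q: 277.1 − 1(58.75) = 218.4
  R: 0 + 1(58.75) = 58.75
  P: 216.9 (inert)
Total out = 494 mol/min; y_R = 58.75 / 494 = 0.1189.

0.119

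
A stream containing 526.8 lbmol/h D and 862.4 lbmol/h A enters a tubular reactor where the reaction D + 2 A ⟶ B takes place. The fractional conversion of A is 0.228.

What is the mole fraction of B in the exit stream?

0.0824

A reacted = 0.228 × 862.4 = 196.6 lbmol/h; ν_A = −2, so ξ = 196.6/2 = 98.31 lbmol/h.
Outlet amounts (n = n₀ + ν ξ):
  D: 526.8 − 1(98.31) = 428.5
  A: 862.4 − 2(98.31) = 665.8
  B: 0 + 1(98.31) = 98.31
Total out = 1193 lbmol/h; y_B = 98.31 / 1193 = 0.08244.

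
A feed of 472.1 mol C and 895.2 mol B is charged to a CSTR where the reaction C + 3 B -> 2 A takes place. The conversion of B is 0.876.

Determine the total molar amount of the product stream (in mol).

B reacted = 0.876 × 895.2 = 784.2 mol; ν_B = −3, so ξ = 784.2/3 = 261.4 mol.
Outlet amounts (n = n₀ + ν ξ):
  C: 472.1 − 1(261.4) = 210.7
  B: 895.2 − 3(261.4) = 111
  A: 0 + 2(261.4) = 522.8
Total out = 210.7 + 111 + 522.8 = 844.5 mol.

845 mol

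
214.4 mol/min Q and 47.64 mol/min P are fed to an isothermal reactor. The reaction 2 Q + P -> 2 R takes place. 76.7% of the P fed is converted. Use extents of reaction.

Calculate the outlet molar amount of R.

73.1 mol/min

P reacted = 0.767 × 47.64 = 36.54 mol/min; ν_P = −1, so ξ = 36.54/1 = 36.54 mol/min.
Outlet amounts (n = n₀ + ν ξ):
  Q: 214.4 − 2(36.54) = 141.3
  P: 47.64 − 1(36.54) = 11.1
  R: 0 + 2(36.54) = 73.08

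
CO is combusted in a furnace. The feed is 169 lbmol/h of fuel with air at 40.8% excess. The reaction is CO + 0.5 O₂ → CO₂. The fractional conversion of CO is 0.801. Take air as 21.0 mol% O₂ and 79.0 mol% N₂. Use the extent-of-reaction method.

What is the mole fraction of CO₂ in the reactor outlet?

0.203

Stoichiometric O₂ = 0.5 × 169 = 84.5 lbmol/h; O₂ fed = 84.5 × 1.408 = 119 lbmol/h.
N₂ fed = 119 × 79/21 = 447.6 lbmol/h.
Fuel reacted = 0.801 × 169 → ξ = 135.4 lbmol/h.
Outlet (n = n₀ + ν ξ):
  CO: 169 − 1(135.4) = 33.63
  O₂: 119 − 0.5(135.4) = 51.29
  N₂: 447.6 (inert)
  CO₂: 0 + 1(135.4) = 135.4
Total out = 667.9 lbmol/h; y_CO₂ = 135.4 / 667.9 = 0.2027.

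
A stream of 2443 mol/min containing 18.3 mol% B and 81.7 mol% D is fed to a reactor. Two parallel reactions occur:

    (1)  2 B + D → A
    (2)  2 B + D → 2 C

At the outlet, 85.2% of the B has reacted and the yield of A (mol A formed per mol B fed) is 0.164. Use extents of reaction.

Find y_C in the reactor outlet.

Yield of A: 1ξ₁ / 447.1 = 0.164 → ξ₁ = 73.32 mol/min.
Conversion of B: 2ξ₁ + 2ξ₂ = 0.852 × 447.1 = 380.9 → ξ₂ = 117.1 mol/min.
Outlet amounts (n = n₀ + Σ ν·ξ):
  B: 447.1 − 2(73.32) − 2(117.1) = 66.17
  D: 1996 − 1(73.32) − 1(117.1) = 1805
  A: 0 + 1(73.32) = 73.32
  C: 0 + 2(117.1) = 234.3
Total out = 2179 mol/min; y_C = 234.3 / 2179 = 0.1075.

0.107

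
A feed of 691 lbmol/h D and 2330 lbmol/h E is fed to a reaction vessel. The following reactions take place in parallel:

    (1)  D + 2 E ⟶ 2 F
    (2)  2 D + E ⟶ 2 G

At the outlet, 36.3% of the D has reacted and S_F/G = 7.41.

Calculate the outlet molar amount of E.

Conversion of D: D consumed = 0.363 × 691 = 250.8 lbmol/h = 1ξ₁ + 2ξ₂.
Selectivity: 2ξ₁ / (2ξ₂) = 7.41 → ξ₁ = 7.41 ξ₂.
Substitute: (1·7.41 + 2) ξ₂ = 250.8 → ξ₂ = 26.66 lbmol/h, ξ₁ = 197.5 lbmol/h.
Outlet amounts (n = n₀ + Σ ν·ξ):
  D: 691 − 1(197.5) − 2(26.66) = 440.2
  E: 2330 − 2(197.5) − 1(26.66) = 1908
  F: 0 + 2(197.5) = 395
  G: 0 + 2(26.66) = 53.31

1910 lbmol/h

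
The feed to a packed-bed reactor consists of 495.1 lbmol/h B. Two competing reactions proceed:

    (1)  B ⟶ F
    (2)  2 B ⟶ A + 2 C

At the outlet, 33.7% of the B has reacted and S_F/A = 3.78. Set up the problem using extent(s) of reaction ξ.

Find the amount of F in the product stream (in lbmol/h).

Conversion of B: B consumed = 0.337 × 495.1 = 166.8 lbmol/h = 1ξ₁ + 2ξ₂.
Selectivity: 1ξ₁ / (1ξ₂) = 3.78 → ξ₁ = 3.78 ξ₂.
Substitute: (1·3.78 + 2) ξ₂ = 166.8 → ξ₂ = 28.87 lbmol/h, ξ₁ = 109.1 lbmol/h.
Outlet amounts (n = n₀ + Σ ν·ξ):
  B: 495.1 − 1(109.1) − 2(28.87) = 328.3
  F: 0 + 1(109.1) = 109.1
  A: 0 + 1(28.87) = 28.87
  C: 0 + 2(28.87) = 57.73

109 lbmol/h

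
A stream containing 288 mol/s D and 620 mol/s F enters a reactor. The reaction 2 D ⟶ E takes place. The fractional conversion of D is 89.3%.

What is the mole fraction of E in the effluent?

D reacted = 0.893 × 288 = 257.2 mol/s; ν_D = −2, so ξ = 257.2/2 = 128.6 mol/s.
Outlet amounts (n = n₀ + ν ξ):
  D: 288 − 2(128.6) = 30.82
  E: 0 + 1(128.6) = 128.6
  F: 620 (inert)
Total out = 779.4 mol/s; y_E = 128.6 / 779.4 = 0.165.

0.165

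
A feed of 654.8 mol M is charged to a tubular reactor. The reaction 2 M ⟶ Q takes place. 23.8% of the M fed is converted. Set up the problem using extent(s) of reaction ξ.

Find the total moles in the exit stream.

577 mol

M reacted = 0.238 × 654.8 = 155.8 mol; ν_M = −2, so ξ = 155.8/2 = 77.92 mol.
Outlet amounts (n = n₀ + ν ξ):
  M: 654.8 − 2(77.92) = 499
  Q: 0 + 1(77.92) = 77.92
Total out = 499 + 77.92 = 576.9 mol.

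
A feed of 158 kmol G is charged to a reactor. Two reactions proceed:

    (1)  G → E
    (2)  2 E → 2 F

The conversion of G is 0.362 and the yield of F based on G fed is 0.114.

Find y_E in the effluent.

0.248

Conversion of G: G consumed = 1ξ₁ = 0.362 × 158 → ξ₁ = 57.2 kmol.
Yield of F: 2ξ₂ / 158 = 0.114 → ξ₂ = 9.006 kmol.
Outlet amounts (n = n₀ + Σ ν·ξ):
  G: 158 − 1(57.2) = 100.8
  E: 0 + 1(57.2) − 2(9.006) = 39.18
  F: 0 + 2(9.006) = 18.01
Total out = 158 kmol; y_E = 39.18 / 158 = 0.248.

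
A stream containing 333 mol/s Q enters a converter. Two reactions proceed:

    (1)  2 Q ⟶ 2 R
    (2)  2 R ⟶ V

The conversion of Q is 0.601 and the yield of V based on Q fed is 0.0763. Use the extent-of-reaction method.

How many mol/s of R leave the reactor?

149 mol/s

Conversion of Q: Q consumed = 2ξ₁ = 0.601 × 333 → ξ₁ = 100.1 mol/s.
Yield of V: 1ξ₂ / 333 = 0.0763 → ξ₂ = 25.41 mol/s.
Outlet amounts (n = n₀ + Σ ν·ξ):
  Q: 333 − 2(100.1) = 132.9
  R: 0 + 2(100.1) − 2(25.41) = 149.3
  V: 0 + 1(25.41) = 25.41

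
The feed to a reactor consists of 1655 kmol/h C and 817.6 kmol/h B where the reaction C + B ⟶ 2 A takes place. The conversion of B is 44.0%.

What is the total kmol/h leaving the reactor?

B reacted = 0.44 × 817.6 = 359.7 kmol/h; ν_B = −1, so ξ = 359.7/1 = 359.7 kmol/h.
Outlet amounts (n = n₀ + ν ξ):
  C: 1655 − 1(359.7) = 1295
  B: 817.6 − 1(359.7) = 457.9
  A: 0 + 2(359.7) = 719.5
Total out = 1295 + 457.9 + 719.5 = 2473 kmol/h.

2470 kmol/h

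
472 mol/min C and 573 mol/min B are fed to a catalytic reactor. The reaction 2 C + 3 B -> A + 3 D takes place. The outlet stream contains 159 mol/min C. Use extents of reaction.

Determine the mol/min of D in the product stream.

For C: n = n₀ − 2ξ → 159 = 472 − 2ξ, giving ξ = 156.5 mol/min.
Outlet amounts (n = n₀ + ν ξ):
  C: 472 − 2(156.5) = 159
  B: 573 − 3(156.5) = 103.5
  A: 0 + 1(156.5) = 156.5
  D: 0 + 3(156.5) = 469.5

470 mol/min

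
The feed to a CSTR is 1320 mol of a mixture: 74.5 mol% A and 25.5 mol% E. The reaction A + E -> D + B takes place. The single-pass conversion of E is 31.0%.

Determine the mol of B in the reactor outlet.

E reacted = 0.31 × 336.6 = 104.3 mol; ν_E = −1, so ξ = 104.3/1 = 104.3 mol.
Outlet amounts (n = n₀ + ν ξ):
  A: 983.4 − 1(104.3) = 879.1
  E: 336.6 − 1(104.3) = 232.3
  D: 0 + 1(104.3) = 104.3
  B: 0 + 1(104.3) = 104.3

104 mol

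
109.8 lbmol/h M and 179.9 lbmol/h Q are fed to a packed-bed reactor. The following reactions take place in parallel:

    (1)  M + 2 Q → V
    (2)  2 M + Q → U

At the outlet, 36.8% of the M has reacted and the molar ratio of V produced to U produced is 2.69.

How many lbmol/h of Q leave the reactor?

125 lbmol/h

Conversion of M: M consumed = 0.368 × 109.8 = 40.41 lbmol/h = 1ξ₁ + 2ξ₂.
Selectivity: 1ξ₁ / (1ξ₂) = 2.69 → ξ₁ = 2.69 ξ₂.
Substitute: (1·2.69 + 2) ξ₂ = 40.41 → ξ₂ = 8.615 lbmol/h, ξ₁ = 23.18 lbmol/h.
Outlet amounts (n = n₀ + Σ ν·ξ):
  M: 109.8 − 1(23.18) − 2(8.615) = 69.39
  Q: 179.9 − 2(23.18) − 1(8.615) = 124.9
  V: 0 + 1(23.18) = 23.18
  U: 0 + 1(8.615) = 8.615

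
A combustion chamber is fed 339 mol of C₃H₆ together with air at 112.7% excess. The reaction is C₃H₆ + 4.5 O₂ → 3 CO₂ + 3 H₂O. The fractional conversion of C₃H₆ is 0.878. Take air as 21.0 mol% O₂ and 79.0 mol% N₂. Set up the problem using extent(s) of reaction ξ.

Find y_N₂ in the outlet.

Stoichiometric O₂ = 4.5 × 339 = 1526 mol; O₂ fed = 1526 × 2.127 = 3245 mol.
N₂ fed = 3245 × 79/21 = 12210 mol.
Fuel reacted = 0.878 × 339 → ξ = 297.6 mol.
Outlet (n = n₀ + ν ξ):
  C₃H₆: 339 − 1(297.6) = 41.36
  O₂: 3245 − 4.5(297.6) = 1905
  N₂: 12210 (inert)
  CO₂: 0 + 3(297.6) = 892.9
  H₂O: 0 + 3(297.6) = 892.9
Total out = 15940 mol; y_N₂ = 12210 / 15940 = 0.7658.

0.766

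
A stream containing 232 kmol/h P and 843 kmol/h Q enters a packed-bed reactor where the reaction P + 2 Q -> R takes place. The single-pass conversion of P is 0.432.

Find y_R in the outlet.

P reacted = 0.432 × 232 = 100.2 kmol/h; ν_P = −1, so ξ = 100.2/1 = 100.2 kmol/h.
Outlet amounts (n = n₀ + ν ξ):
  P: 232 − 1(100.2) = 131.8
  Q: 843 − 2(100.2) = 642.6
  R: 0 + 1(100.2) = 100.2
Total out = 874.6 kmol/h; y_R = 100.2 / 874.6 = 0.1146.

0.115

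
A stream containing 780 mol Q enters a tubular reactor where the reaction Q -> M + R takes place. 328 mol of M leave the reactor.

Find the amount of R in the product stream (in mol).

328 mol

For M: n = n₀ + 1ξ → 328 = 0 + 1ξ, giving ξ = 328 mol.
Outlet amounts (n = n₀ + ν ξ):
  Q: 780 − 1(328) = 452
  M: 0 + 1(328) = 328
  R: 0 + 1(328) = 328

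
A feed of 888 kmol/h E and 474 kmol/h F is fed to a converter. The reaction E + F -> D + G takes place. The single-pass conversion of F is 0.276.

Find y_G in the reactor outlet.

0.0961

F reacted = 0.276 × 474 = 130.8 kmol/h; ν_F = −1, so ξ = 130.8/1 = 130.8 kmol/h.
Outlet amounts (n = n₀ + ν ξ):
  E: 888 − 1(130.8) = 757.2
  F: 474 − 1(130.8) = 343.2
  D: 0 + 1(130.8) = 130.8
  G: 0 + 1(130.8) = 130.8
Total out = 1362 kmol/h; y_G = 130.8 / 1362 = 0.09605.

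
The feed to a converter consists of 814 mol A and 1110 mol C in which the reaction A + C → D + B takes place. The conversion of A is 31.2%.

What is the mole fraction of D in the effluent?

0.132

A reacted = 0.312 × 814 = 254 mol; ν_A = −1, so ξ = 254/1 = 254 mol.
Outlet amounts (n = n₀ + ν ξ):
  A: 814 − 1(254) = 560
  C: 1110 − 1(254) = 856
  D: 0 + 1(254) = 254
  B: 0 + 1(254) = 254
Total out = 1924 mol; y_D = 254 / 1924 = 0.132.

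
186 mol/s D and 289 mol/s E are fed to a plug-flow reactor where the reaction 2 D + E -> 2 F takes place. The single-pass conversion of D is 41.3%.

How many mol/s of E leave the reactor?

251 mol/s

D reacted = 0.413 × 186 = 76.82 mol/s; ν_D = −2, so ξ = 76.82/2 = 38.41 mol/s.
Outlet amounts (n = n₀ + ν ξ):
  D: 186 − 2(38.41) = 109.2
  E: 289 − 1(38.41) = 250.6
  F: 0 + 2(38.41) = 76.82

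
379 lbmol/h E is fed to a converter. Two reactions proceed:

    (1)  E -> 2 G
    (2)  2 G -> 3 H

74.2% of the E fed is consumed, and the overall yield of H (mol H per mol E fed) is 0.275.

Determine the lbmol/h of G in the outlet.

493 lbmol/h

Conversion of E: E consumed = 1ξ₁ = 0.742 × 379 → ξ₁ = 281.2 lbmol/h.
Yield of H: 3ξ₂ / 379 = 0.275 → ξ₂ = 34.74 lbmol/h.
Outlet amounts (n = n₀ + Σ ν·ξ):
  E: 379 − 1(281.2) = 97.78
  G: 0 + 2(281.2) − 2(34.74) = 493
  H: 0 + 3(34.74) = 104.2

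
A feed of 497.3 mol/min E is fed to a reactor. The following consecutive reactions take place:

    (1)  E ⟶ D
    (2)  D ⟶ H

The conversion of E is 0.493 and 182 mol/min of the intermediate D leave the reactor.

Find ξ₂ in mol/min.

ξ₂ = 63.2 mol/min

Conversion of E: E consumed = 1ξ₁ = 0.493 × 497.3 → ξ₁ = 245.2 mol/min.
D balance: n_D = 0 + 1ξ₁ − 1ξ₂ = 182 → ξ₂ = (1·245.2 − 182)/1 = 63.17 mol/min.
Outlet amounts (n = n₀ + Σ ν·ξ):
  E: 497.3 − 1(245.2) = 252.1
  D: 0 + 1(245.2) − 1(63.17) = 182
  H: 0 + 1(63.17) = 63.17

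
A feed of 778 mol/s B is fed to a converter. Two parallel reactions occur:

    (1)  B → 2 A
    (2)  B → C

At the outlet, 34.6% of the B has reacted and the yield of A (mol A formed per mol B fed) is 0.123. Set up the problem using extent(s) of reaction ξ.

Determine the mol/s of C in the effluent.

Yield of A: 2ξ₁ / 778 = 0.123 → ξ₁ = 47.85 mol/s.
Conversion of B: 1ξ₁ + 1ξ₂ = 0.346 × 778 = 269.2 → ξ₂ = 221.3 mol/s.
Outlet amounts (n = n₀ + Σ ν·ξ):
  B: 778 − 1(47.85) − 1(221.3) = 508.8
  A: 0 + 2(47.85) = 95.69
  C: 0 + 1(221.3) = 221.3

221 mol/s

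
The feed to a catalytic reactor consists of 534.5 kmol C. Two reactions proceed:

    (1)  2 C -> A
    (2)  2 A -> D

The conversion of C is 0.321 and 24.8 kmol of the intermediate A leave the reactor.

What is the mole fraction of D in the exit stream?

Conversion of C: C consumed = 2ξ₁ = 0.321 × 534.5 → ξ₁ = 85.79 kmol.
A balance: n_A = 0 + 1ξ₁ − 2ξ₂ = 24.8 → ξ₂ = (1·85.79 − 24.8)/2 = 30.49 kmol.
Outlet amounts (n = n₀ + Σ ν·ξ):
  C: 534.5 − 2(85.79) = 362.9
  A: 0 + 1(85.79) − 2(30.49) = 24.8
  D: 0 + 1(30.49) = 30.49
Total out = 418.2 kmol; y_D = 30.49 / 418.2 = 0.07291.

0.0729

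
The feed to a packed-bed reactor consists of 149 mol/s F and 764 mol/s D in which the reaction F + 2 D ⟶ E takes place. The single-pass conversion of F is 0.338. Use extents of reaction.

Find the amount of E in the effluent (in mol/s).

50.4 mol/s

F reacted = 0.338 × 149 = 50.36 mol/s; ν_F = −1, so ξ = 50.36/1 = 50.36 mol/s.
Outlet amounts (n = n₀ + ν ξ):
  F: 149 − 1(50.36) = 98.64
  D: 764 − 2(50.36) = 663.3
  E: 0 + 1(50.36) = 50.36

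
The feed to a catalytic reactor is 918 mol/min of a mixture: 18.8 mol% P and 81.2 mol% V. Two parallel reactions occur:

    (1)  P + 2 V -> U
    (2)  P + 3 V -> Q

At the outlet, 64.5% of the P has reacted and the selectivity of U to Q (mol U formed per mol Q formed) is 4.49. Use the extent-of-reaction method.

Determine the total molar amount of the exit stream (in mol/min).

Conversion of P: P consumed = 0.645 × 172.6 = 111.3 mol/min = 1ξ₁ + 1ξ₂.
Selectivity: 1ξ₁ / (1ξ₂) = 4.49 → ξ₁ = 4.49 ξ₂.
Substitute: (1·4.49 + 1) ξ₂ = 111.3 → ξ₂ = 20.28 mol/min, ξ₁ = 91.04 mol/min.
Outlet amounts (n = n₀ + Σ ν·ξ):
  P: 172.6 − 1(91.04) − 1(20.28) = 61.27
  V: 745.4 − 2(91.04) − 3(20.28) = 502.5
  U: 0 + 1(91.04) = 91.04
  Q: 0 + 1(20.28) = 20.28
Total out = 61.27 + 502.5 + 91.04 + 20.28 = 675.1 mol/min.

675 mol/min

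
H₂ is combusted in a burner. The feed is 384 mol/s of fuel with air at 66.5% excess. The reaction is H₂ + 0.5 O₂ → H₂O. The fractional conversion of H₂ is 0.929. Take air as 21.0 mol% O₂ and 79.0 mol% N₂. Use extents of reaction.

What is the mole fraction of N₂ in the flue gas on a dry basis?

0.877

Stoichiometric O₂ = 0.5 × 384 = 192 mol/s; O₂ fed = 192 × 1.665 = 319.7 mol/s.
N₂ fed = 319.7 × 79/21 = 1203 mol/s.
Fuel reacted = 0.929 × 384 → ξ = 356.7 mol/s.
Outlet (n = n₀ + ν ξ):
  H₂: 384 − 1(356.7) = 27.26
  O₂: 319.7 − 0.5(356.7) = 141.3
  N₂: 1203 (inert)
  H₂O: 0 + 1(356.7) = 356.7
Dry total = 1371 mol/s; y_N₂ (dry) = 1203 / 1371 = 0.8771.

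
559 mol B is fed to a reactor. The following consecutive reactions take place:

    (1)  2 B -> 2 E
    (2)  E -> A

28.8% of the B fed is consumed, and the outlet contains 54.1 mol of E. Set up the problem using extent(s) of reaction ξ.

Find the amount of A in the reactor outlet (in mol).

Conversion of B: B consumed = 2ξ₁ = 0.288 × 559 → ξ₁ = 80.5 mol.
E balance: n_E = 0 + 2ξ₁ − 1ξ₂ = 54.1 → ξ₂ = (2·80.5 − 54.1)/1 = 106.9 mol.
Outlet amounts (n = n₀ + Σ ν·ξ):
  B: 559 − 2(80.5) = 398
  E: 0 + 2(80.5) − 1(106.9) = 54.1
  A: 0 + 1(106.9) = 106.9

107 mol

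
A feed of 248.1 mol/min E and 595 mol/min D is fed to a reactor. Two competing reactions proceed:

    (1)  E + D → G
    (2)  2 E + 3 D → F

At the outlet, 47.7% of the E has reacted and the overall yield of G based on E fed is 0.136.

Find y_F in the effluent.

0.0661

Yield of G: 1ξ₁ / 248.1 = 0.136 → ξ₁ = 33.74 mol/min.
Conversion of E: 1ξ₁ + 2ξ₂ = 0.477 × 248.1 = 118.3 → ξ₂ = 42.3 mol/min.
Outlet amounts (n = n₀ + Σ ν·ξ):
  E: 248.1 − 1(33.74) − 2(42.3) = 129.8
  D: 595 − 1(33.74) − 3(42.3) = 434.4
  G: 0 + 1(33.74) = 33.74
  F: 0 + 1(42.3) = 42.3
Total out = 640.2 mol/min; y_F = 42.3 / 640.2 = 0.06608.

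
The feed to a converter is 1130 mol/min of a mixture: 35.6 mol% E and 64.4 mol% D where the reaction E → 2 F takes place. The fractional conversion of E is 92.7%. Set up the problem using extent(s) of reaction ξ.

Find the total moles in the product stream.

1500 mol/min

E reacted = 0.927 × 402.3 = 372.9 mol/min; ν_E = −1, so ξ = 372.9/1 = 372.9 mol/min.
Outlet amounts (n = n₀ + ν ξ):
  E: 402.3 − 1(372.9) = 29.37
  F: 0 + 2(372.9) = 745.8
  D: 727.7 (inert)
Total out = 29.37 + 745.8 + 727.7 = 1503 mol/min.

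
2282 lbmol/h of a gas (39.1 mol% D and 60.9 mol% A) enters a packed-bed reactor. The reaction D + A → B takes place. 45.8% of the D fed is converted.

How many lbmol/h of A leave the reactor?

D reacted = 0.458 × 892.3 = 408.7 lbmol/h; ν_D = −1, so ξ = 408.7/1 = 408.7 lbmol/h.
Outlet amounts (n = n₀ + ν ξ):
  D: 892.3 − 1(408.7) = 483.6
  A: 1390 − 1(408.7) = 981.1
  B: 0 + 1(408.7) = 408.7

981 lbmol/h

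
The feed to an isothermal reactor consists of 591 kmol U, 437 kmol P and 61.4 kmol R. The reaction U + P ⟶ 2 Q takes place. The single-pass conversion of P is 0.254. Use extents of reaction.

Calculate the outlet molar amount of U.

P reacted = 0.254 × 437 = 111 kmol; ν_P = −1, so ξ = 111/1 = 111 kmol.
Outlet amounts (n = n₀ + ν ξ):
  U: 591 − 1(111) = 480
  P: 437 − 1(111) = 326
  Q: 0 + 2(111) = 222
  R: 61.4 (inert)

480 kmol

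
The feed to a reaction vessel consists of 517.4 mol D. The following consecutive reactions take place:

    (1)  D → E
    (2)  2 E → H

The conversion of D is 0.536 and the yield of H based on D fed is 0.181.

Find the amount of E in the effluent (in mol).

Conversion of D: D consumed = 1ξ₁ = 0.536 × 517.4 → ξ₁ = 277.3 mol.
Yield of H: 1ξ₂ / 517.4 = 0.181 → ξ₂ = 93.65 mol.
Outlet amounts (n = n₀ + Σ ν·ξ):
  D: 517.4 − 1(277.3) = 240.1
  E: 0 + 1(277.3) − 2(93.65) = 90.03
  H: 0 + 1(93.65) = 93.65

90 mol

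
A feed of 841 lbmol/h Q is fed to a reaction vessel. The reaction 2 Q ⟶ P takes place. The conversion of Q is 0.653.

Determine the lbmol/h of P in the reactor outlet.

275 lbmol/h

Q reacted = 0.653 × 841 = 549.2 lbmol/h; ν_Q = −2, so ξ = 549.2/2 = 274.6 lbmol/h.
Outlet amounts (n = n₀ + ν ξ):
  Q: 841 − 2(274.6) = 291.8
  P: 0 + 1(274.6) = 274.6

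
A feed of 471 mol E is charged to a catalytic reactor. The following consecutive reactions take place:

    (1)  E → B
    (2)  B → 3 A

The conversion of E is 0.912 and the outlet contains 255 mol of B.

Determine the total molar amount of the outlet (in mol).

Conversion of E: E consumed = 1ξ₁ = 0.912 × 471 → ξ₁ = 429.6 mol.
B balance: n_B = 0 + 1ξ₁ − 1ξ₂ = 255 → ξ₂ = (1·429.6 − 255)/1 = 174.6 mol.
Outlet amounts (n = n₀ + Σ ν·ξ):
  E: 471 − 1(429.6) = 41.45
  B: 0 + 1(429.6) − 1(174.6) = 255
  A: 0 + 3(174.6) = 523.7
Total out = 41.45 + 255 + 523.7 = 820.1 mol.

820 mol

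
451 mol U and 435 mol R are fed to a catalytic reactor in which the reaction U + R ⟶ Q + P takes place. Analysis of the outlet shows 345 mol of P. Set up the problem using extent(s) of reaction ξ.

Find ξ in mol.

ξ = 345 mol

For P: n = n₀ + 1ξ → 345 = 0 + 1ξ, giving ξ = 345 mol.
Outlet amounts (n = n₀ + ν ξ):
  U: 451 − 1(345) = 106
  R: 435 − 1(345) = 90
  Q: 0 + 1(345) = 345
  P: 0 + 1(345) = 345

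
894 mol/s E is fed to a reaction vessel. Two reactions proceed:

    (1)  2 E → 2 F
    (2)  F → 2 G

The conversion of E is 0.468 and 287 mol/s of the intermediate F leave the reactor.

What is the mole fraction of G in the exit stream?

Conversion of E: E consumed = 2ξ₁ = 0.468 × 894 → ξ₁ = 209.2 mol/s.
F balance: n_F = 0 + 2ξ₁ − 1ξ₂ = 287 → ξ₂ = (2·209.2 − 287)/1 = 131.4 mol/s.
Outlet amounts (n = n₀ + Σ ν·ξ):
  E: 894 − 2(209.2) = 475.6
  F: 0 + 2(209.2) − 1(131.4) = 287
  G: 0 + 2(131.4) = 262.8
Total out = 1025 mol/s; y_G = 262.8 / 1025 = 0.2563.

0.256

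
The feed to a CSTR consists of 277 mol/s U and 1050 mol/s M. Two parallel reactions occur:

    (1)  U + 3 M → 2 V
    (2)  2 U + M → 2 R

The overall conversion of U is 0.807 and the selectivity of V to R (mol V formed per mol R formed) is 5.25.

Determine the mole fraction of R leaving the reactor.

Conversion of U: U consumed = 0.807 × 277 = 223.5 mol/s = 1ξ₁ + 2ξ₂.
Selectivity: 2ξ₁ / (2ξ₂) = 5.25 → ξ₁ = 5.25 ξ₂.
Substitute: (1·5.25 + 2) ξ₂ = 223.5 → ξ₂ = 30.83 mol/s, ξ₁ = 161.9 mol/s.
Outlet amounts (n = n₀ + Σ ν·ξ):
  U: 277 − 1(161.9) − 2(30.83) = 53.46
  M: 1050 − 3(161.9) − 1(30.83) = 533.5
  V: 0 + 2(161.9) = 323.7
  R: 0 + 2(30.83) = 61.67
Total out = 972.4 mol/s; y_R = 61.67 / 972.4 = 0.06341.

0.0634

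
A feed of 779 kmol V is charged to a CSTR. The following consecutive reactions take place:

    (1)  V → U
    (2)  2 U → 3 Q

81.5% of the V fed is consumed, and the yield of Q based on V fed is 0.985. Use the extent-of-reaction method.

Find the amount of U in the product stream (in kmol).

Conversion of V: V consumed = 1ξ₁ = 0.815 × 779 → ξ₁ = 634.9 kmol.
Yield of Q: 3ξ₂ / 779 = 0.985 → ξ₂ = 255.8 kmol.
Outlet amounts (n = n₀ + Σ ν·ξ):
  V: 779 − 1(634.9) = 144.1
  U: 0 + 1(634.9) − 2(255.8) = 123.3
  Q: 0 + 3(255.8) = 767.3

123 kmol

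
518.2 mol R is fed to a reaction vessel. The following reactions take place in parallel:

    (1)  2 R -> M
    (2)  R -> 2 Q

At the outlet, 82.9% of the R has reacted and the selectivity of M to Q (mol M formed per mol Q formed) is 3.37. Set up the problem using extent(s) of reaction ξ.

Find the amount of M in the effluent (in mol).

200 mol

Conversion of R: R consumed = 0.829 × 518.2 = 429.6 mol = 2ξ₁ + 1ξ₂.
Selectivity: 1ξ₁ / (2ξ₂) = 3.37 → ξ₁ = 6.74 ξ₂.
Substitute: (2·6.74 + 1) ξ₂ = 429.6 → ξ₂ = 29.67 mol, ξ₁ = 200 mol.
Outlet amounts (n = n₀ + Σ ν·ξ):
  R: 518.2 − 2(200) − 1(29.67) = 88.61
  M: 0 + 1(200) = 200
  Q: 0 + 2(29.67) = 59.34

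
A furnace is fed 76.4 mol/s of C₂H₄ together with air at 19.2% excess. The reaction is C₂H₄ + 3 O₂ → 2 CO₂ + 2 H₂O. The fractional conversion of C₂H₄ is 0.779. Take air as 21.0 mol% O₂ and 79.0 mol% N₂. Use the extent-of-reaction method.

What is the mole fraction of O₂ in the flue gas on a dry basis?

Stoichiometric O₂ = 3 × 76.4 = 229.2 mol/s; O₂ fed = 229.2 × 1.192 = 273.2 mol/s.
N₂ fed = 273.2 × 79/21 = 1028 mol/s.
Fuel reacted = 0.779 × 76.4 → ξ = 59.52 mol/s.
Outlet (n = n₀ + ν ξ):
  C₂H₄: 76.4 − 1(59.52) = 16.88
  O₂: 273.2 − 3(59.52) = 94.66
  N₂: 1028 (inert)
  CO₂: 0 + 2(59.52) = 119
  H₂O: 0 + 2(59.52) = 119
Dry total = 1258 mol/s; y_O₂ (dry) = 94.66 / 1258 = 0.07523.

0.0752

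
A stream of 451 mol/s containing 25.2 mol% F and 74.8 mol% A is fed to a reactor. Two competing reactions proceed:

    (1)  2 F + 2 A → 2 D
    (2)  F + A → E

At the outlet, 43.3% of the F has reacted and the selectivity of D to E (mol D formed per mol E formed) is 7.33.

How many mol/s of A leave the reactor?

Conversion of F: F consumed = 0.433 × 113.7 = 49.21 mol/s = 2ξ₁ + 1ξ₂.
Selectivity: 2ξ₁ / (1ξ₂) = 7.33 → ξ₁ = 3.665 ξ₂.
Substitute: (2·3.665 + 1) ξ₂ = 49.21 → ξ₂ = 5.908 mol/s, ξ₁ = 21.65 mol/s.
Outlet amounts (n = n₀ + Σ ν·ξ):
  F: 113.7 − 2(21.65) − 1(5.908) = 64.44
  A: 337.3 − 2(21.65) − 1(5.908) = 288.1
  D: 0 + 2(21.65) = 43.3
  E: 0 + 1(5.908) = 5.908

288 mol/s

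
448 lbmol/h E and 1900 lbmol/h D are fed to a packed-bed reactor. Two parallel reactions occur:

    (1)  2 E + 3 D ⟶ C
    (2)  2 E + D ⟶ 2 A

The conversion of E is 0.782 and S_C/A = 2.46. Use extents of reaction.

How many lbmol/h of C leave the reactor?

146 lbmol/h

Conversion of E: E consumed = 0.782 × 448 = 350.3 lbmol/h = 2ξ₁ + 2ξ₂.
Selectivity: 1ξ₁ / (2ξ₂) = 2.46 → ξ₁ = 4.92 ξ₂.
Substitute: (2·4.92 + 2) ξ₂ = 350.3 → ξ₂ = 29.59 lbmol/h, ξ₁ = 145.6 lbmol/h.
Outlet amounts (n = n₀ + Σ ν·ξ):
  E: 448 − 2(145.6) − 2(29.59) = 97.66
  D: 1900 − 3(145.6) − 1(29.59) = 1434
  C: 0 + 1(145.6) = 145.6
  A: 0 + 2(29.59) = 59.18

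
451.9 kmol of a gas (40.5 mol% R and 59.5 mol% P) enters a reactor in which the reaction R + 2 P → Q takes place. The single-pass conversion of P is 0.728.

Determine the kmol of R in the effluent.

P reacted = 0.728 × 268.9 = 195.7 kmol; ν_P = −2, so ξ = 195.7/2 = 97.87 kmol.
Outlet amounts (n = n₀ + ν ξ):
  R: 183 − 1(97.87) = 85.15
  P: 268.9 − 2(97.87) = 73.14
  Q: 0 + 1(97.87) = 97.87

85.1 kmol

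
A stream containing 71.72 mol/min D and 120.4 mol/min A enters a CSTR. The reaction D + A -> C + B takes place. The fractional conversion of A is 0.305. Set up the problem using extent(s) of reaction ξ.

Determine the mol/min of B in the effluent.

36.7 mol/min

A reacted = 0.305 × 120.4 = 36.72 mol/min; ν_A = −1, so ξ = 36.72/1 = 36.72 mol/min.
Outlet amounts (n = n₀ + ν ξ):
  D: 71.72 − 1(36.72) = 35
  A: 120.4 − 1(36.72) = 83.68
  C: 0 + 1(36.72) = 36.72
  B: 0 + 1(36.72) = 36.72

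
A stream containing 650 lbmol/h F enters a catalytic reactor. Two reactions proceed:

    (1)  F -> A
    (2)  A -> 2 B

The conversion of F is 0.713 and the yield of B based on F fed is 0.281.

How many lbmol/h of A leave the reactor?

372 lbmol/h

Conversion of F: F consumed = 1ξ₁ = 0.713 × 650 → ξ₁ = 463.4 lbmol/h.
Yield of B: 2ξ₂ / 650 = 0.281 → ξ₂ = 91.33 lbmol/h.
Outlet amounts (n = n₀ + Σ ν·ξ):
  F: 650 − 1(463.4) = 186.6
  A: 0 + 1(463.4) − 1(91.33) = 372.1
  B: 0 + 2(91.33) = 182.7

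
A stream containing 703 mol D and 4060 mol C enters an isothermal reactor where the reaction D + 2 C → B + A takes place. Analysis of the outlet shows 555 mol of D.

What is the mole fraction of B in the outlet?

For D: n = n₀ − 1ξ → 555 = 703 − 1ξ, giving ξ = 148 mol.
Outlet amounts (n = n₀ + ν ξ):
  D: 703 − 1(148) = 555
  C: 4060 − 2(148) = 3764
  B: 0 + 1(148) = 148
  A: 0 + 1(148) = 148
Total out = 4615 mol; y_B = 148 / 4615 = 0.03207.

0.0321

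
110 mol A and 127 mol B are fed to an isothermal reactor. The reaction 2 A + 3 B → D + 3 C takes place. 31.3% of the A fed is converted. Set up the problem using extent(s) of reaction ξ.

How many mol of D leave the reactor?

17.2 mol

A reacted = 0.313 × 110 = 34.43 mol; ν_A = −2, so ξ = 34.43/2 = 17.21 mol.
Outlet amounts (n = n₀ + ν ξ):
  A: 110 − 2(17.21) = 75.57
  B: 127 − 3(17.21) = 75.36
  D: 0 + 1(17.21) = 17.21
  C: 0 + 3(17.21) = 51.64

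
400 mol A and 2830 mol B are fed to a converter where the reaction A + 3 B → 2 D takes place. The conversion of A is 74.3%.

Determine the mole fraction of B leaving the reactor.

A reacted = 0.743 × 400 = 297.2 mol; ν_A = −1, so ξ = 297.2/1 = 297.2 mol.
Outlet amounts (n = n₀ + ν ξ):
  A: 400 − 1(297.2) = 102.8
  B: 2830 − 3(297.2) = 1938
  D: 0 + 2(297.2) = 594.4
Total out = 2636 mol; y_B = 1938 / 2636 = 0.7355.

0.735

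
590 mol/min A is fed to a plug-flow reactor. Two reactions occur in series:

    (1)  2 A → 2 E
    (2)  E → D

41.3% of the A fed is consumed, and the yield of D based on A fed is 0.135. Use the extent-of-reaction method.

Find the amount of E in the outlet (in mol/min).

164 mol/min

Conversion of A: A consumed = 2ξ₁ = 0.413 × 590 → ξ₁ = 121.8 mol/min.
Yield of D: 1ξ₂ / 590 = 0.135 → ξ₂ = 79.65 mol/min.
Outlet amounts (n = n₀ + Σ ν·ξ):
  A: 590 − 2(121.8) = 346.3
  E: 0 + 2(121.8) − 1(79.65) = 164
  D: 0 + 1(79.65) = 79.65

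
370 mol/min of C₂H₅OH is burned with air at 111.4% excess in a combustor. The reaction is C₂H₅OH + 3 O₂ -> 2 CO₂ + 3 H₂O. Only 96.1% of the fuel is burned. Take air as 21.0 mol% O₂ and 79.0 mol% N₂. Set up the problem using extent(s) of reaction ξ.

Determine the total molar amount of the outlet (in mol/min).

11900 mol/min

Stoichiometric O₂ = 3 × 370 = 1110 mol/min; O₂ fed = 1110 × 2.114 = 2347 mol/min.
N₂ fed = 2347 × 79/21 = 8827 mol/min.
Fuel reacted = 0.961 × 370 → ξ = 355.6 mol/min.
Outlet (n = n₀ + ν ξ):
  C₂H₅OH: 370 − 1(355.6) = 14.43
  O₂: 2347 − 3(355.6) = 1280
  N₂: 8827 (inert)
  CO₂: 0 + 2(355.6) = 711.1
  H₂O: 0 + 3(355.6) = 1067
Total out = 14.43 + 1280 + 8827 + 711.1 + 1067 = 11900 mol/min.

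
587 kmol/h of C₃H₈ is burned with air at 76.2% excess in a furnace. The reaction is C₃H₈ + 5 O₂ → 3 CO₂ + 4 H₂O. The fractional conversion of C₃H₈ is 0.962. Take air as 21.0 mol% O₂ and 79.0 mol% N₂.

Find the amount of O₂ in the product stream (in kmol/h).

2350 kmol/h

Stoichiometric O₂ = 5 × 587 = 2935 kmol/h; O₂ fed = 2935 × 1.762 = 5171 kmol/h.
N₂ fed = 5171 × 79/21 = 19450 kmol/h.
Fuel reacted = 0.962 × 587 → ξ = 564.7 kmol/h.
Outlet (n = n₀ + ν ξ):
  C₃H₈: 587 − 1(564.7) = 22.31
  O₂: 5171 − 5(564.7) = 2348
  N₂: 19450 (inert)
  CO₂: 0 + 3(564.7) = 1694
  H₂O: 0 + 4(564.7) = 2259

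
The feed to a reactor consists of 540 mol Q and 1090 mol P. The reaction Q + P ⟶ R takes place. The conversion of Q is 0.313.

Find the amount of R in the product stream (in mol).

169 mol

Q reacted = 0.313 × 540 = 169 mol; ν_Q = −1, so ξ = 169/1 = 169 mol.
Outlet amounts (n = n₀ + ν ξ):
  Q: 540 − 1(169) = 371
  P: 1090 − 1(169) = 921
  R: 0 + 1(169) = 169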